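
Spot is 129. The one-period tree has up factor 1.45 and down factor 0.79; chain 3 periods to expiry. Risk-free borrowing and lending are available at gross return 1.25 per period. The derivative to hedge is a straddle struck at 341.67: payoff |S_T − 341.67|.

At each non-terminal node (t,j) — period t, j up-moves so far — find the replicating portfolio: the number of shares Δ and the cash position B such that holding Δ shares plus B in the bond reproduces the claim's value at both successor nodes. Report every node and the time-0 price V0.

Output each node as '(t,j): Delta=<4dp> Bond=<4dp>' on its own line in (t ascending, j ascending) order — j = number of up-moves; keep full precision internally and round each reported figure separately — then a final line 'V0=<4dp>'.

The replicating-portfolio and risk-neutral prices coincide; use p* = (1.25−0.79)/(1.45−0.79) = 0.6970 for the latter.
Payoff layer (t=3): V(3,0)=278.0680, V(3,1)=224.9321, V(3,2)=127.4042, V(3,3)=51.6026
(2,0): S=80.5089. Δ = (V_up−V_dn)/(S_up−S_dn) = (224.9321−278.0680)/(116.7379−63.6020) = -1.0000. V = [p*·224.9321 + (1−p*)·278.0680]/1.25 = 192.8271. B = V − Δ·S = 273.3360.
(2,1): S=147.7695. Δ = (V_up−V_dn)/(S_up−S_dn) = (127.4042−224.9321)/(214.2658−116.7379) = -1.0000. V = [p*·127.4042 + (1−p*)·224.9321]/1.25 = 125.5665. B = V − Δ·S = 273.3360.
(2,2): S=271.2225. Δ = (V_up−V_dn)/(S_up−S_dn) = (51.6026−127.4042)/(393.2726−214.2658) = -0.4235. V = [p*·51.6026 + (1−p*)·127.4042]/1.25 = 59.6582. B = V − Δ·S = 174.5092.
(1,0): S=101.9100. Δ = (V_up−V_dn)/(S_up−S_dn) = (125.5665−192.8271)/(147.7695−80.5089) = -1.0000. V = [p*·125.5665 + (1−p*)·192.8271]/1.25 = 116.7588. B = V − Δ·S = 218.6688.
(1,1): S=187.0500. Δ = (V_up−V_dn)/(S_up−S_dn) = (59.6582−125.5665)/(271.2225−147.7695) = -0.5339. V = [p*·59.6582 + (1−p*)·125.5665]/1.25 = 63.7044. B = V − Δ·S = 163.5653.
(0,0): S=129.0000. Δ = (V_up−V_dn)/(S_up−S_dn) = (63.7044−116.7588)/(187.0500−101.9100) = -0.6231. V = [p*·63.7044 + (1−p*)·116.7588]/1.25 = 63.8252. B = V − Δ·S = 144.2107.
Root portfolio cost Δ·129+B reproduces V0=63.8252.

(0,0): Delta=-0.6231 Bond=144.2107
(1,0): Delta=-1.0000 Bond=218.6688
(1,1): Delta=-0.5339 Bond=163.5653
(2,0): Delta=-1.0000 Bond=273.3360
(2,1): Delta=-1.0000 Bond=273.3360
(2,2): Delta=-0.4235 Bond=174.5092
V0=63.8252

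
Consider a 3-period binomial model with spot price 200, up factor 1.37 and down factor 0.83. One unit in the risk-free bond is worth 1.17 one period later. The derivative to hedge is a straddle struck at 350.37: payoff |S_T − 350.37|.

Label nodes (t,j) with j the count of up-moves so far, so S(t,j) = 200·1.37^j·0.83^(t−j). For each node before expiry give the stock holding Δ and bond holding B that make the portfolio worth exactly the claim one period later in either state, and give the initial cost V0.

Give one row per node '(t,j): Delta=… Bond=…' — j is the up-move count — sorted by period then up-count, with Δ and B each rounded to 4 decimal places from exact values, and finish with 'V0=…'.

(0,0): Delta=-0.1210 Bond=94.0489
(1,0): Delta=-1.0000 Bond=255.9500
(1,1): Delta=0.1922 Bond=24.2061
(2,0): Delta=-1.0000 Bond=299.4615
(2,1): Delta=-1.0000 Bond=299.4615
(2,2): Delta=0.6171 Bond=-131.1731
V0=69.8475

Under the risk-neutral measure, an up-move has probability p* = (R−d)/(u−d) = 0.6296 and values discount at R = 1.17.
Terminal payoffs: V(3,0)=236.0126, V(3,1)=161.6114, V(3,2)=38.8046, V(3,3)=163.9006
(2,0): S=137.7800. Δ = (V_up−V_dn)/(S_up−S_dn) = (161.6114−236.0126)/(188.7586−114.3574) = -1.0000. V = [p*·161.6114 + (1−p*)·236.0126]/1.17 = 161.6815. B = V − Δ·S = 299.4615.
(2,1): S=227.4200. Δ = (V_up−V_dn)/(S_up−S_dn) = (38.8046−161.6114)/(311.5654−188.7586) = -1.0000. V = [p*·38.8046 + (1−p*)·161.6114]/1.17 = 72.0415. B = V − Δ·S = 299.4615.
(2,2): S=375.3800. Δ = (V_up−V_dn)/(S_up−S_dn) = (163.9006−38.8046)/(514.2706−311.5654) = 0.6171. V = [p*·163.9006 + (1−p*)·38.8046]/1.17 = 100.4861. B = V − Δ·S = -131.1731.
(1,0): S=166.0000. Δ = (V_up−V_dn)/(S_up−S_dn) = (72.0415−161.6815)/(227.4200−137.7800) = -1.0000. V = [p*·72.0415 + (1−p*)·161.6815]/1.17 = 89.9500. B = V − Δ·S = 255.9500.
(1,1): S=274.0000. Δ = (V_up−V_dn)/(S_up−S_dn) = (100.4861−72.0415)/(375.3800−227.4200) = 0.1922. V = [p*·100.4861 + (1−p*)·72.0415]/1.17 = 76.8813. B = V − Δ·S = 24.2061.
(0,0): S=200.0000. Δ = (V_up−V_dn)/(S_up−S_dn) = (76.8813−89.9500)/(274.0000−166.0000) = -0.1210. V = [p*·76.8813 + (1−p*)·89.9500]/1.17 = 69.8475. B = V − Δ·S = 94.0489.
Check: Δ(0,0)·S0 + B(0,0) = 69.8475 = V0.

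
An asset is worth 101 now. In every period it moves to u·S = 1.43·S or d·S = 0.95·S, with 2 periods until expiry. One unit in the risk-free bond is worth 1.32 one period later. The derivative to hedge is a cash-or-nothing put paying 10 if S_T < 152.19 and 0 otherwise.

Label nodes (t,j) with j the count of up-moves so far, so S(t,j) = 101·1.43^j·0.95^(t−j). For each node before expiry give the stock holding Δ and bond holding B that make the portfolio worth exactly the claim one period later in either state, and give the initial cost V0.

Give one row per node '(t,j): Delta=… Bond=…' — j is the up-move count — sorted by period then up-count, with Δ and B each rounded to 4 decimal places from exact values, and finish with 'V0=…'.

Since d<R<u, set p* = (R−d)/(u−d) = 0.7708; price each node as the discounted p*-expectation of its children.
Payoff layer (t=2): V(2,0)=10.0000, V(2,1)=10.0000, V(2,2)=0.0000
Node (1,0) S=95.9500: V=(p*·10.0000+(1−p*)·10.0000)/1.32=7.5758; Δ=(10.0000−10.0000)/(137.2085−91.1525)=0.0000; B=V−Δ·S=7.5758
Node (1,1) S=144.4300: V=(p*·0.0000+(1−p*)·10.0000)/1.32=1.7361; Δ=(0.0000−10.0000)/(206.5349−137.2085)=-0.1442; B=V−Δ·S=22.5694
Node (0,0) S=101.0000: V=(p*·1.7361+(1−p*)·7.5758)/1.32=2.3291; Δ=(1.7361−7.5758)/(144.4300−95.9500)=-0.1205; B=V−Δ·S=14.4950
Each (Δ,B) replicates both successor values, so the strategy is self-financing and V0 is arbitrage-free.

(0,0): Delta=-0.1205 Bond=14.4950
(1,0): Delta=0.0000 Bond=7.5758
(1,1): Delta=-0.1442 Bond=22.5694
V0=2.3291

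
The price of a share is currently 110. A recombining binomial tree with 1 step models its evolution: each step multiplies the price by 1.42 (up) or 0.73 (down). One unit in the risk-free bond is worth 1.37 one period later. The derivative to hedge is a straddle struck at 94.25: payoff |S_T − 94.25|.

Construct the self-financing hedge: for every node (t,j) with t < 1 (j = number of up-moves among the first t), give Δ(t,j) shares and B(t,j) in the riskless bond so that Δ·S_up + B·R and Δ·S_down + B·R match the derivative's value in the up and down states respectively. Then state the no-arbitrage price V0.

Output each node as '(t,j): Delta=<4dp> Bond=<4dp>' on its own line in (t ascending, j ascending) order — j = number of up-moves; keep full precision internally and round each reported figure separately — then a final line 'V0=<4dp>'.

Under the risk-neutral measure, an up-move has probability p* = (R−d)/(u−d) = 0.9275 and values discount at R = 1.37.
At expiry t=1: V(1,0)=13.9500, V(1,1)=61.9500
Node (0,0) S=110.0000: V=(p*·61.9500+(1−p*)·13.9500)/1.37=42.6801; Δ=(61.9500−13.9500)/(156.2000−80.3000)=0.6324; B=V−Δ·S=-26.8851
The time-0 hedge costs 42.6801, which is the no-arbitrage price.

(0,0): Delta=0.6324 Bond=-26.8851
V0=42.6801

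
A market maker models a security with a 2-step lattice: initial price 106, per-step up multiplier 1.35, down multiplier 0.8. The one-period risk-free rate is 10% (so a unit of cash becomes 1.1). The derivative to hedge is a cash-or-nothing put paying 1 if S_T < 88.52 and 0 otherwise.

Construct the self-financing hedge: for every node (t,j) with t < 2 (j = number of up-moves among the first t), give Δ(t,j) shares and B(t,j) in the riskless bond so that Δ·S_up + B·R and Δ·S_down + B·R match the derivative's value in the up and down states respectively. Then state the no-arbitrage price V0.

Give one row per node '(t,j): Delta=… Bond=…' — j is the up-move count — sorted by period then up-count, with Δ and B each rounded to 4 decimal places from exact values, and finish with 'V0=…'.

Risk-neutral probability p* = (R−d)/(u−d) = (1.1−0.8)/(1.35−0.8) = 0.5455.
Payoff layer (t=2): V(2,0)=1.0000, V(2,1)=0.0000, V(2,2)=0.0000
  t=1,j=0: stock 84.8000 → up 114.4800 (V=0.0000), down 67.8400 (V=1.0000). Price 0.4132; hedge Δ=-0.0214, bond B=2.2314.
  t=1,j=1: stock 143.1000 → up 193.1850 (V=0.0000), down 114.4800 (V=0.0000). Price 0.0000; hedge Δ=0.0000, bond B=0.0000.
  t=0,j=0: stock 106.0000 → up 143.1000 (V=0.0000), down 84.8000 (V=0.4132). Price 0.1708; hedge Δ=-0.0071, bond B=0.9221.
Each (Δ,B) replicates both successor values, so the strategy is self-financing and V0 is arbitrage-free.

(0,0): Delta=-0.0071 Bond=0.9221
(1,0): Delta=-0.0214 Bond=2.2314
(1,1): Delta=0.0000 Bond=0.0000
V0=0.1708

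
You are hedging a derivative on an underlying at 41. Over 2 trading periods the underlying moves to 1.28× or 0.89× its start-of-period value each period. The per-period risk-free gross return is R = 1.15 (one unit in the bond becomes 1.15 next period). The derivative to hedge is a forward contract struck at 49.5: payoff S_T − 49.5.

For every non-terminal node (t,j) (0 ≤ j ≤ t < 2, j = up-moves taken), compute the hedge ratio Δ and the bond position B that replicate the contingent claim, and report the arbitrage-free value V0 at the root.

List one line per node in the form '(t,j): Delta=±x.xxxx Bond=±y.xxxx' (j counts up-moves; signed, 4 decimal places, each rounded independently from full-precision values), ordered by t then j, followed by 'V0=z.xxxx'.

No-arbitrage ⇒ martingale measure with p* = (R−d)/(u−d) = 0.6667.
At expiry t=2: V(2,0)=-17.0239, V(2,1)=-2.7928, V(2,2)=17.6744
(1,0): S=36.4900. Δ = (V_up−V_dn)/(S_up−S_dn) = (-2.7928−-17.0239)/(46.7072−32.4761) = 1.0000. V = [p*·-2.7928 + (1−p*)·-17.0239]/1.15 = -6.5535. B = V − Δ·S = -43.0435.
(1,1): S=52.4800. Δ = (V_up−V_dn)/(S_up−S_dn) = (17.6744−-2.7928)/(67.1744−46.7072) = 1.0000. V = [p*·17.6744 + (1−p*)·-2.7928]/1.15 = 9.4365. B = V − Δ·S = -43.0435.
(0,0): S=41.0000. Δ = (V_up−V_dn)/(S_up−S_dn) = (9.4365−-6.5535)/(52.4800−36.4900) = 1.0000. V = [p*·9.4365 + (1−p*)·-6.5535]/1.15 = 3.5709. B = V − Δ·S = -37.4291.
Each (Δ,B) replicates both successor values, so the strategy is self-financing and V0 is arbitrage-free.

(0,0): Delta=1.0000 Bond=-37.4291
(1,0): Delta=1.0000 Bond=-43.0435
(1,1): Delta=1.0000 Bond=-43.0435
V0=3.5709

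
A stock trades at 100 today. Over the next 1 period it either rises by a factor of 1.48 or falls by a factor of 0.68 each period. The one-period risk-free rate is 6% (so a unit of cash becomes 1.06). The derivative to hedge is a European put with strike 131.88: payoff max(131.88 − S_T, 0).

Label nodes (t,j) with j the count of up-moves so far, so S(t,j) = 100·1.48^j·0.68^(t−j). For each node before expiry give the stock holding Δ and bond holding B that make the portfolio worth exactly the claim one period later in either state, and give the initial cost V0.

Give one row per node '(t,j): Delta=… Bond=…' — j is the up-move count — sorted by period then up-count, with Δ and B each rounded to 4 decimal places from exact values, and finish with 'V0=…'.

(0,0): Delta=-0.7985 Bond=111.4887
V0=31.6387

Risk-neutral probability p* = (R−d)/(u−d) = (1.06−0.68)/(1.48−0.68) = 0.4750.
Terminal payoffs: V(1,0)=63.8800, V(1,1)=0.0000
  t=0,j=0: stock 100.0000 → up 148.0000 (V=0.0000), down 68.0000 (V=63.8800). Price 31.6387; hedge Δ=-0.7985, bond B=111.4887.
The time-0 hedge costs 31.6387, which is the no-arbitrage price.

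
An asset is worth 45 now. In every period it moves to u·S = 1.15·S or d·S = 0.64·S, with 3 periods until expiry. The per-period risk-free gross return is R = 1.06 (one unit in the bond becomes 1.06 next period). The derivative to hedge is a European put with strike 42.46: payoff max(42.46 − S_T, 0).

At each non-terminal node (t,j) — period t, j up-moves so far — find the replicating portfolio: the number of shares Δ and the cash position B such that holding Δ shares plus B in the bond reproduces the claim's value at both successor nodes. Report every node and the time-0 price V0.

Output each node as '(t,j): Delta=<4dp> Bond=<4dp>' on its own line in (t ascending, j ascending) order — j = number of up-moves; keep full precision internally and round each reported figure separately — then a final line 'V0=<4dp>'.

(0,0): Delta=-0.3167 Bond=17.0859
(1,0): Delta=-1.0000 Bond=37.7892
(1,1): Delta=-0.2352 Bond=13.8943
(2,0): Delta=-1.0000 Bond=40.0566
(2,1): Delta=-1.0000 Bond=40.0566
(2,2): Delta=-0.1440 Bond=9.3004
V0=2.8331

Risk-neutral probability p* = (R−d)/(u−d) = (1.06−0.64)/(1.15−0.64) = 0.8235.
At expiry t=3: V(3,0)=30.6635, V(3,1)=21.2632, V(3,2)=4.3720, V(3,3)=0.0000
  t=2,j=0: stock 18.4320 → up 21.1968 (V=21.2632), down 11.7965 (V=30.6635). Price 21.6246; hedge Δ=-1.0000, bond B=40.0566.
  t=2,j=1: stock 33.1200 → up 38.0880 (V=4.3720), down 21.1968 (V=21.2632). Price 6.9366; hedge Δ=-1.0000, bond B=40.0566.
  t=2,j=2: stock 59.5125 → up 68.4394 (V=0.0000), down 38.0880 (V=4.3720). Price 0.7279; hedge Δ=-0.1440, bond B=9.3004.
  t=1,j=0: stock 28.8000 → up 33.1200 (V=6.9366), down 18.4320 (V=21.6246). Price 8.9892; hedge Δ=-1.0000, bond B=37.7892.
  t=1,j=1: stock 51.7500 → up 59.5125 (V=0.7279), down 33.1200 (V=6.9366). Price 1.7203; hedge Δ=-0.2352, bond B=13.8943.
  t=0,j=0: stock 45.0000 → up 51.7500 (V=1.7203), down 28.8000 (V=8.9892). Price 2.8331; hedge Δ=-0.3167, bond B=17.0859.
The time-0 hedge costs 2.8331, which is the no-arbitrage price.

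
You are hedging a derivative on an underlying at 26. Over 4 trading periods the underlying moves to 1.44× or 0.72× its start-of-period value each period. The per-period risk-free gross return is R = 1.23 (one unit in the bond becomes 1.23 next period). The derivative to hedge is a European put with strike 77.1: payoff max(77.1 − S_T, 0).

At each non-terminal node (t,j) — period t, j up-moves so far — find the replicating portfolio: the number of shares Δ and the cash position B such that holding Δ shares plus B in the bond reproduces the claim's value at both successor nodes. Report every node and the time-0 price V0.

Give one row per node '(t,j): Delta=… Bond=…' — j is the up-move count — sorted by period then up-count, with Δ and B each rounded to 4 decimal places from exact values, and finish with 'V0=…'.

(0,0): Delta=-0.6460 Bond=28.2976
(1,0): Delta=-1.0000 Bond=41.4323
(1,1): Delta=-0.5732 Bond=32.0776
(2,0): Delta=-1.0000 Bond=50.9617
(2,1): Delta=-1.0000 Bond=50.9617
(2,2): Delta=-0.4853 Bond=34.7176
(3,0): Delta=-1.0000 Bond=62.6829
(3,1): Delta=-1.0000 Bond=62.6829
(3,2): Delta=-1.0000 Bond=62.6829
(3,3): Delta=-0.3793 Bond=34.4754
V0=11.5007

Under the risk-neutral measure, an up-move has probability p* = (R−d)/(u−d) = 0.7083 and values discount at R = 1.23.
At expiry t=4: V(4,0)=70.1128, V(4,1)=63.1256, V(4,2)=49.1512, V(4,3)=21.2024, V(4,4)=0.0000
(3,0): S=9.7044. Δ = (V_up−V_dn)/(S_up−S_dn) = (63.1256−70.1128)/(13.9744−6.9872) = -1.0000. V = [p*·63.1256 + (1−p*)·70.1128]/1.23 = 52.9785. B = V − Δ·S = 62.6829.
(3,1): S=19.4089. Δ = (V_up−V_dn)/(S_up−S_dn) = (49.1512−63.1256)/(27.9488−13.9744) = -1.0000. V = [p*·49.1512 + (1−p*)·63.1256]/1.23 = 43.2740. B = V − Δ·S = 62.6829.
(3,2): S=38.8178. Δ = (V_up−V_dn)/(S_up−S_dn) = (21.2024−49.1512)/(55.8976−27.9488) = -1.0000. V = [p*·21.2024 + (1−p*)·49.1512]/1.23 = 23.8651. B = V − Δ·S = 62.6829.
(3,3): S=77.6356. Δ = (V_up−V_dn)/(S_up−S_dn) = (0.0000−21.2024)/(111.7952−55.8976) = -0.3793. V = [p*·0.0000 + (1−p*)·21.2024]/1.23 = 5.0277. B = V − Δ·S = 34.4754.
(2,0): S=13.4784. Δ = (V_up−V_dn)/(S_up−S_dn) = (43.2740−52.9785)/(19.4089−9.7044) = -1.0000. V = [p*·43.2740 + (1−p*)·52.9785]/1.23 = 37.4833. B = V − Δ·S = 50.9617.
(2,1): S=26.9568. Δ = (V_up−V_dn)/(S_up−S_dn) = (23.8651−43.2740)/(38.8178−19.4089) = -1.0000. V = [p*·23.8651 + (1−p*)·43.2740]/1.23 = 24.0049. B = V − Δ·S = 50.9617.
(2,2): S=53.9136. Δ = (V_up−V_dn)/(S_up−S_dn) = (5.0277−23.8651)/(77.6356−38.8178) = -0.4853. V = [p*·5.0277 + (1−p*)·23.8651]/1.23 = 8.5544. B = V − Δ·S = 34.7176.
(1,0): S=18.7200. Δ = (V_up−V_dn)/(S_up−S_dn) = (24.0049−37.4833)/(26.9568−13.4784) = -1.0000. V = [p*·24.0049 + (1−p*)·37.4833]/1.23 = 22.7123. B = V − Δ·S = 41.4323.
(1,1): S=37.4400. Δ = (V_up−V_dn)/(S_up−S_dn) = (8.5544−24.0049)/(53.9136−26.9568) = -0.5732. V = [p*·8.5544 + (1−p*)·24.0049]/1.23 = 10.6185. B = V − Δ·S = 32.0776.
(0,0): S=26.0000. Δ = (V_up−V_dn)/(S_up−S_dn) = (10.6185−22.7123)/(37.4400−18.7200) = -0.6460. V = [p*·10.6185 + (1−p*)·22.7123]/1.23 = 11.5007. B = V − Δ·S = 28.2976.
The time-0 hedge costs 11.5007, which is the no-arbitrage price.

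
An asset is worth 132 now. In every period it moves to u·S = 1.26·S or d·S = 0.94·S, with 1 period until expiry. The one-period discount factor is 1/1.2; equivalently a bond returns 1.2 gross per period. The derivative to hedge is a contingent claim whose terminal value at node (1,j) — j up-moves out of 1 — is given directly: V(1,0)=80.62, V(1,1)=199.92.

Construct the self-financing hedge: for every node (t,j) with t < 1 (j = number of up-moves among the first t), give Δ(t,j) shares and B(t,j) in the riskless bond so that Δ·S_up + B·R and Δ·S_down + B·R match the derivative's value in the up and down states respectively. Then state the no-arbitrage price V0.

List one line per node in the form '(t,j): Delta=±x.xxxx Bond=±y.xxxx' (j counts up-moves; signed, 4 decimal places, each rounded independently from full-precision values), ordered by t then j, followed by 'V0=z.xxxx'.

(0,0): Delta=2.8243 Bond=-224.8531
V0=147.9594

No-arbitrage ⇒ martingale measure with p* = (R−d)/(u−d) = 0.8125.
Payoff layer (t=1): V(1,0)=80.6200, V(1,1)=199.9200
  t=0,j=0: stock 132.0000 → up 166.3200 (V=199.9200), down 124.0800 (V=80.6200). Price 147.9594; hedge Δ=2.8243, bond B=-224.8531.
The time-0 hedge costs 147.9594, which is the no-arbitrage price.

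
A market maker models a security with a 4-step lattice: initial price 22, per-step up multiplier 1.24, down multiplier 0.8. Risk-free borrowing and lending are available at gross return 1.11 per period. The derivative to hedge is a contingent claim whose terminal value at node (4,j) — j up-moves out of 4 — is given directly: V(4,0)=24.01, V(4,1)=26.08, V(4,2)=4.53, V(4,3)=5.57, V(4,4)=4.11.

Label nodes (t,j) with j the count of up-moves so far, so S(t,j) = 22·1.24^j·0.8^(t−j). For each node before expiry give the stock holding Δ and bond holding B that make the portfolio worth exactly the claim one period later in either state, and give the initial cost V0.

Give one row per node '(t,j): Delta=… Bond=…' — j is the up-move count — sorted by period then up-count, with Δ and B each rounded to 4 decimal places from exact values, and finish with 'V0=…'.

(0,0): Delta=-0.3003 Bond=10.9355
(1,0): Delta=-0.8673 Bond=22.1166
(1,1): Delta=-0.1469 Bond=7.9540
(2,0): Delta=-2.1190 Bond=42.1734
(2,1): Delta=-0.5286 Bond=17.1587
(2,2): Delta=-0.0437 Bond=5.3358
(3,0): Delta=0.4177 Bond=18.2400
(3,1): Delta=-2.8052 Bond=58.7944
(3,2): Delta=0.0873 Bond=2.3776
(3,3): Delta=-0.0791 Bond=7.4095
V0=4.3286

Under the risk-neutral measure, an up-move has probability p* = (R−d)/(u−d) = 0.7045 and values discount at R = 1.11.
Payoff layer (t=4): V(4,0)=24.0100, V(4,1)=26.0800, V(4,2)=4.5300, V(4,3)=5.5700, V(4,4)=4.1100
Node (3,0) S=11.2640: V=(p*·26.0800+(1−p*)·24.0100)/1.11=22.9445; Δ=(26.0800−24.0100)/(13.9674−9.0112)=0.4177; B=V−Δ·S=18.2400
Node (3,1) S=17.4592: V=(p*·4.5300+(1−p*)·26.0800)/1.11=9.8172; Δ=(4.5300−26.0800)/(21.6494−13.9674)=-2.8052; B=V−Δ·S=58.7944
Node (3,2) S=27.0618: V=(p*·5.5700+(1−p*)·4.5300)/1.11=4.7412; Δ=(5.5700−4.5300)/(33.5566−21.6494)=0.0873; B=V−Δ·S=2.3776
Node (3,3) S=41.9457: V=(p*·4.1100+(1−p*)·5.5700)/1.11=4.0913; Δ=(4.1100−5.5700)/(52.0127−33.5566)=-0.0791; B=V−Δ·S=7.4095
Node (2,0) S=14.0800: V=(p*·9.8172+(1−p*)·22.9445)/1.11=12.3385; Δ=(9.8172−22.9445)/(17.4592−11.2640)=-2.1190; B=V−Δ·S=42.1734
Node (2,1) S=21.8240: V=(p*·4.7412+(1−p*)·9.8172)/1.11=5.6224; Δ=(4.7412−9.8172)/(27.0618−17.4592)=-0.5286; B=V−Δ·S=17.1587
Node (2,2) S=33.8272: V=(p*·4.0913+(1−p*)·4.7412)/1.11=3.8589; Δ=(4.0913−4.7412)/(41.9457−27.0618)=-0.0437; B=V−Δ·S=5.3358
Node (1,0) S=17.6000: V=(p*·5.6224+(1−p*)·12.3385)/1.11=6.8529; Δ=(5.6224−12.3385)/(21.8240−14.0800)=-0.8673; B=V−Δ·S=22.1166
Node (1,1) S=27.2800: V=(p*·3.8589+(1−p*)·5.6224)/1.11=3.9459; Δ=(3.8589−5.6224)/(33.8272−21.8240)=-0.1469; B=V−Δ·S=7.9540
Node (0,0) S=22.0000: V=(p*·3.9459+(1−p*)·6.8529)/1.11=4.3286; Δ=(3.9459−6.8529)/(27.2800−17.6000)=-0.3003; B=V−Δ·S=10.9355
Root portfolio cost Δ·22+B reproduces V0=4.3286.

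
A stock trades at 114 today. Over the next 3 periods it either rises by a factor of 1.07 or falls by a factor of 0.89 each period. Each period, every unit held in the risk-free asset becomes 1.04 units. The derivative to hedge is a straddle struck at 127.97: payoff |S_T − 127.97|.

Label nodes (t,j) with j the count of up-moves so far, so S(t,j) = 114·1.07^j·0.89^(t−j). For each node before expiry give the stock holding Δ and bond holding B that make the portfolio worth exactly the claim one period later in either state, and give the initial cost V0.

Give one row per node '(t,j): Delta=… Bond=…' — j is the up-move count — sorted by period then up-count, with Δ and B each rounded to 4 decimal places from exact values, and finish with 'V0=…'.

Under the risk-neutral measure, an up-move has probability p* = (R−d)/(u−d) = 0.8333 and values discount at R = 1.04.
Terminal payoffs: V(3,0)=47.6035, V(3,1)=31.3496, V(3,2)=11.8084, V(3,3)=11.6849
Node (2,0) S=90.2994: V=(p*·31.3496+(1−p*)·47.6035)/1.04=32.7487; Δ=(31.3496−47.6035)/(96.6204−80.3665)=-1.0000; B=V−Δ·S=123.0481
Node (2,1) S=108.5622: V=(p*·11.8084+(1−p*)·31.3496)/1.04=14.4859; Δ=(11.8084−31.3496)/(116.1616−96.6204)=-1.0000; B=V−Δ·S=123.0481
Node (2,2) S=130.5186: V=(p*·11.6849+(1−p*)·11.8084)/1.04=11.2553; Δ=(11.6849−11.8084)/(139.6549−116.1616)=-0.0053; B=V−Δ·S=11.9416
Node (1,0) S=101.4600: V=(p*·14.4859+(1−p*)·32.7487)/1.04=16.8555; Δ=(14.4859−32.7487)/(108.5622−90.2994)=-1.0000; B=V−Δ·S=118.3155
Node (1,1) S=121.9800: V=(p*·11.2553+(1−p*)·14.4859)/1.04=11.3401; Δ=(11.2553−14.4859)/(130.5186−108.5622)=-0.1471; B=V−Δ·S=29.2879
Node (0,0) S=114.0000: V=(p*·11.3401+(1−p*)·16.8555)/1.04=11.7878; Δ=(11.3401−16.8555)/(121.9800−101.4600)=-0.2688; B=V−Δ·S=42.4286
Root portfolio cost Δ·114+B reproduces V0=11.7878.

(0,0): Delta=-0.2688 Bond=42.4286
(1,0): Delta=-1.0000 Bond=118.3155
(1,1): Delta=-0.1471 Bond=29.2879
(2,0): Delta=-1.0000 Bond=123.0481
(2,1): Delta=-1.0000 Bond=123.0481
(2,2): Delta=-0.0053 Bond=11.9416
V0=11.7878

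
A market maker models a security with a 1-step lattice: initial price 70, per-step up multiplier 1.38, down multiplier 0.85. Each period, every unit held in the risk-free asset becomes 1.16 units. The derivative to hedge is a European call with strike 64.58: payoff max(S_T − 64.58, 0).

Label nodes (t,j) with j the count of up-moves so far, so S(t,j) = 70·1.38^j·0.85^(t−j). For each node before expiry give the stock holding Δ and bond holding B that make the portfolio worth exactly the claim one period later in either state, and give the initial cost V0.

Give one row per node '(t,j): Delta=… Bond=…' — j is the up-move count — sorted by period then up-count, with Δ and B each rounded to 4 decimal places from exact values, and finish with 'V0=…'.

Since d<R<u, set p* = (R−d)/(u−d) = 0.5849; price each node as the discounted p*-expectation of its children.
Payoff layer (t=1): V(1,0)=0.0000, V(1,1)=32.0200
  t=0,j=0: stock 70.0000 → up 96.6000 (V=32.0200), down 59.5000 (V=0.0000). Price 16.1454; hedge Δ=0.8631, bond B=-44.2697.
Each (Δ,B) replicates both successor values, so the strategy is self-financing and V0 is arbitrage-free.

(0,0): Delta=0.8631 Bond=-44.2697
V0=16.1454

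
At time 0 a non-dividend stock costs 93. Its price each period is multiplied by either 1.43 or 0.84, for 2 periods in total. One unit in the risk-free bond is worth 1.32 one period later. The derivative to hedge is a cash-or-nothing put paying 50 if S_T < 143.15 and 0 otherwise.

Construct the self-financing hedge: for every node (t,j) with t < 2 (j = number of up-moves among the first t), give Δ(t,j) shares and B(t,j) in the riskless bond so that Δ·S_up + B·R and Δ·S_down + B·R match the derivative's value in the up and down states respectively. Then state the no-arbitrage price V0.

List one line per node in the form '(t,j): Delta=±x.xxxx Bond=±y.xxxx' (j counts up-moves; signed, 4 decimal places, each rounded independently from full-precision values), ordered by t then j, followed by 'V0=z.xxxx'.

(0,0): Delta=-0.5616 Bond=61.9343
(1,0): Delta=0.0000 Bond=37.8788
(1,1): Delta=-0.6372 Bond=91.8079
V0=9.7027

The replicating-portfolio and risk-neutral prices coincide; use p* = (1.32−0.84)/(1.43−0.84) = 0.8136 for the latter.
Terminal values V(2,·): V(2,0)=50.0000, V(2,1)=50.0000, V(2,2)=0.0000
Node (1,0) S=78.1200: V=(p*·50.0000+(1−p*)·50.0000)/1.32=37.8788; Δ=(50.0000−50.0000)/(111.7116−65.6208)=0.0000; B=V−Δ·S=37.8788
Node (1,1) S=132.9900: V=(p*·0.0000+(1−p*)·50.0000)/1.32=7.0621; Δ=(0.0000−50.0000)/(190.1757−111.7116)=-0.6372; B=V−Δ·S=91.8079
Node (0,0) S=93.0000: V=(p*·7.0621+(1−p*)·37.8788)/1.32=9.7027; Δ=(7.0621−37.8788)/(132.9900−78.1200)=-0.5616; B=V−Δ·S=61.9343
Each (Δ,B) replicates both successor values, so the strategy is self-financing and V0 is arbitrage-free.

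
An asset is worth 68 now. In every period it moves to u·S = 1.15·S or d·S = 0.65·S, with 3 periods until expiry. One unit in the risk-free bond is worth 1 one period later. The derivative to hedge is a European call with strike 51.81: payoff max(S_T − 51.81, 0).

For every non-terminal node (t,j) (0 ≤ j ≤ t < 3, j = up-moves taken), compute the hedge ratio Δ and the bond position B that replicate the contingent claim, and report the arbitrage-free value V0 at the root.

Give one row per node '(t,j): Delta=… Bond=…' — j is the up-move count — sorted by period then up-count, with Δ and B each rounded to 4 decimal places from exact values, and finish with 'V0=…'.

Since d<R<u, set p* = (R−d)/(u−d) = 0.7000; price each node as the discounted p*-expectation of its children.
Payoff layer (t=3): V(3,0)=0.0000, V(3,1)=0.0000, V(3,2)=6.6445, V(3,3)=51.6095
Node (2,0) S=28.7300: V=(p*·0.0000+(1−p*)·0.0000)/1=0.0000; Δ=(0.0000−0.0000)/(33.0395−18.6745)=0.0000; B=V−Δ·S=0.0000
Node (2,1) S=50.8300: V=(p*·6.6445+(1−p*)·0.0000)/1=4.6511; Δ=(6.6445−0.0000)/(58.4545−33.0395)=0.2614; B=V−Δ·S=-8.6378
Node (2,2) S=89.9300: V=(p*·51.6095+(1−p*)·6.6445)/1=38.1200; Δ=(51.6095−6.6445)/(103.4195−58.4545)=1.0000; B=V−Δ·S=-51.8100
Node (1,0) S=44.2000: V=(p*·4.6511+(1−p*)·0.0000)/1=3.2558; Δ=(4.6511−0.0000)/(50.8300−28.7300)=0.2105; B=V−Δ·S=-6.0465
Node (1,1) S=78.2000: V=(p*·38.1200+(1−p*)·4.6511)/1=28.0793; Δ=(38.1200−4.6511)/(89.9300−50.8300)=0.8560; B=V−Δ·S=-38.8584
Node (0,0) S=68.0000: V=(p*·28.0793+(1−p*)·3.2558)/1=20.6323; Δ=(28.0793−3.2558)/(78.2000−44.2000)=0.7301; B=V−Δ·S=-29.0148
Self-financing check: at every node Δ·S+B equals the discounted successor values.

(0,0): Delta=0.7301 Bond=-29.0148
(1,0): Delta=0.2105 Bond=-6.0465
(1,1): Delta=0.8560 Bond=-38.8584
(2,0): Delta=0.0000 Bond=0.0000
(2,1): Delta=0.2614 Bond=-8.6378
(2,2): Delta=1.0000 Bond=-51.8100
V0=20.6323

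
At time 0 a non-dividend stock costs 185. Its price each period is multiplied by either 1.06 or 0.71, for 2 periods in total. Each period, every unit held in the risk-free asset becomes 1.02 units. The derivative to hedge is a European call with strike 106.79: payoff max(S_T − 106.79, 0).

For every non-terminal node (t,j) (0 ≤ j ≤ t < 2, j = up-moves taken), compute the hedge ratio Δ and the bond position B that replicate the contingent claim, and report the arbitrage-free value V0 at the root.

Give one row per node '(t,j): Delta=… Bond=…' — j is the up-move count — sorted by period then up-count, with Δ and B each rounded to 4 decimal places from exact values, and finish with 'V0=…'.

(0,0): Delta=0.9766 Bond=-98.1415
(1,0): Delta=0.7057 Bond=-64.5185
(1,1): Delta=1.0000 Bond=-104.6961
V0=82.5267

Since d<R<u, set p* = (R−d)/(u−d) = 0.8857; price each node as the discounted p*-expectation of its children.
At expiry t=2: V(2,0)=0.0000, V(2,1)=32.4410, V(2,2)=101.0760
Node (1,0) S=131.3500: V=(p*·32.4410+(1−p*)·0.0000)/1.02=28.1701; Δ=(32.4410−0.0000)/(139.2310−93.2585)=0.7057; B=V−Δ·S=-64.5185
Node (1,1) S=196.1000: V=(p*·101.0760+(1−p*)·32.4410)/1.02=91.4039; Δ=(101.0760−32.4410)/(207.8660−139.2310)=1.0000; B=V−Δ·S=-104.6961
Node (0,0) S=185.0000: V=(p*·91.4039+(1−p*)·28.1701)/1.02=82.5267; Δ=(91.4039−28.1701)/(196.1000−131.3500)=0.9766; B=V−Δ·S=-98.1415
Self-financing check: at every node Δ·S+B equals the discounted successor values.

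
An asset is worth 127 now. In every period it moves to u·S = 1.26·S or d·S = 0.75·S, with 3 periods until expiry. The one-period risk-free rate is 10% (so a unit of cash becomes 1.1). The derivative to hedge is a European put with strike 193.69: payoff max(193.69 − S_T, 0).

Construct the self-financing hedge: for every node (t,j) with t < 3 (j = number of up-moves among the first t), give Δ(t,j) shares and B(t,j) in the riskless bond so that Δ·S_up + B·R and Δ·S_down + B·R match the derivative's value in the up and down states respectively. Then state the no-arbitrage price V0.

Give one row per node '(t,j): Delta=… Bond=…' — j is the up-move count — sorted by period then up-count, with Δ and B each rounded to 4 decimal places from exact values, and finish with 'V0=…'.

(0,0): Delta=-0.6373 Bond=114.1141
(1,0): Delta=-1.0000 Bond=160.0744
(1,1): Delta=-0.5386 Bond=109.7317
(2,0): Delta=-1.0000 Bond=176.0818
(2,1): Delta=-1.0000 Bond=176.0818
(2,2): Delta=-0.4130 Bond=95.3896
V0=33.1793

Under the risk-neutral measure, an up-move has probability p* = (R−d)/(u−d) = 0.6863 and values discount at R = 1.1.
At expiry t=3: V(3,0)=140.1119, V(3,1)=103.6787, V(3,2)=42.4711, V(3,3)=0.0000
Node (2,0) S=71.4375: V=(p*·103.6787+(1−p*)·140.1119)/1.1=104.6443; Δ=(103.6787−140.1119)/(90.0113−53.5781)=-1.0000; B=V−Δ·S=176.0818
Node (2,1) S=120.0150: V=(p*·42.4711+(1−p*)·103.6787)/1.1=56.0668; Δ=(42.4711−103.6787)/(151.2189−90.0113)=-1.0000; B=V−Δ·S=176.0818
Node (2,2) S=201.6252: V=(p*·0.0000+(1−p*)·42.4711)/1.1=12.1130; Δ=(0.0000−42.4711)/(254.0478−151.2189)=-0.4130; B=V−Δ·S=95.3896
Node (1,0) S=95.2500: V=(p*·56.0668+(1−p*)·104.6443)/1.1=64.8244; Δ=(56.0668−104.6443)/(120.0150−71.4375)=-1.0000; B=V−Δ·S=160.0744
Node (1,1) S=160.0200: V=(p*·12.1130+(1−p*)·56.0668)/1.1=23.5476; Δ=(12.1130−56.0668)/(201.6252−120.0150)=-0.5386; B=V−Δ·S=109.7317
Node (0,0) S=127.0000: V=(p*·23.5476+(1−p*)·64.8244)/1.1=33.1793; Δ=(23.5476−64.8244)/(160.0200−95.2500)=-0.6373; B=V−Δ·S=114.1141
Each (Δ,B) replicates both successor values, so the strategy is self-financing and V0 is arbitrage-free.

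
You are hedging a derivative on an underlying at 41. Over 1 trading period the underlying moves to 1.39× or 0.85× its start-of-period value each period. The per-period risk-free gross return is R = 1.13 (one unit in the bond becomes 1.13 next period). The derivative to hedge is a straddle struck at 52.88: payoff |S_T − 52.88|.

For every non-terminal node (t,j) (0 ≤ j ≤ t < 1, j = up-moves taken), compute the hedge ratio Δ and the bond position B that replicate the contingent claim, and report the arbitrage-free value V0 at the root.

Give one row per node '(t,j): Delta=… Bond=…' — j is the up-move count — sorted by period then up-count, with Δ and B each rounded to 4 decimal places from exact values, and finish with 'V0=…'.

(0,0): Delta=-0.6287 Bond=35.3461
V0=9.5683

Since d<R<u, set p* = (R−d)/(u−d) = 0.5185; price each node as the discounted p*-expectation of its children.
Payoff layer (t=1): V(1,0)=18.0300, V(1,1)=4.1100
  t=0,j=0: stock 41.0000 → up 56.9900 (V=4.1100), down 34.8500 (V=18.0300). Price 9.5683; hedge Δ=-0.6287, bond B=35.3461.
Check: Δ(0,0)·S0 + B(0,0) = 9.5683 = V0.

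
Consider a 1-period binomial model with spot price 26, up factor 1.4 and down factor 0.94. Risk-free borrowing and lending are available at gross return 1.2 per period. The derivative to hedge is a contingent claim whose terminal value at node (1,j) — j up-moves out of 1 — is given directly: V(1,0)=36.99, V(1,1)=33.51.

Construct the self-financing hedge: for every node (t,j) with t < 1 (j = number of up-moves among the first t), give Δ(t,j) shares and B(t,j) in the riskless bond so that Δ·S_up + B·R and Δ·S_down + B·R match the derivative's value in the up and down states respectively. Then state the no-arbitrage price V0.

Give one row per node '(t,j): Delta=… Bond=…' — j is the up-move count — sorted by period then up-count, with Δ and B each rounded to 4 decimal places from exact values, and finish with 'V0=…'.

The replicating-portfolio and risk-neutral prices coincide; use p* = (1.2−0.94)/(1.4−0.94) = 0.5652 for the latter.
Payoff layer (t=1): V(1,0)=36.9900, V(1,1)=33.5100
(0,0): S=26.0000. Δ = (V_up−V_dn)/(S_up−S_dn) = (33.5100−36.9900)/(36.4000−24.4400) = -0.2910. V = [p*·33.5100 + (1−p*)·36.9900]/1.2 = 29.1859. B = V − Δ·S = 36.7511.
Self-financing check: at every node Δ·S+B equals the discounted successor values.

(0,0): Delta=-0.2910 Bond=36.7511
V0=29.1859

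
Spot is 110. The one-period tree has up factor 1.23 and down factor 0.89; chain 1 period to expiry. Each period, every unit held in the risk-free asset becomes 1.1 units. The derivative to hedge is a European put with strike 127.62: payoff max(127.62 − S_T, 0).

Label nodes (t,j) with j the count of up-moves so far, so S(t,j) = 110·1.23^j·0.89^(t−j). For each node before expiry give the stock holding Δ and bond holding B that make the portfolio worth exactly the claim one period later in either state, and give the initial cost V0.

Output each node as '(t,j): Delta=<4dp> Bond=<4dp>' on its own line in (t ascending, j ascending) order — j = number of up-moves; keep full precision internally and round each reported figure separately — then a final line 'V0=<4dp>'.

Since d<R<u, set p* = (R−d)/(u−d) = 0.6176; price each node as the discounted p*-expectation of its children.
Payoff layer (t=1): V(1,0)=29.7200, V(1,1)=0.0000
(0,0): S=110.0000. Δ = (V_up−V_dn)/(S_up−S_dn) = (0.0000−29.7200)/(135.3000−97.9000) = -0.7947. V = [p*·0.0000 + (1−p*)·29.7200]/1.1 = 10.3305. B = V − Δ·S = 97.7422.
Check: Δ(0,0)·S0 + B(0,0) = 10.3305 = V0.

(0,0): Delta=-0.7947 Bond=97.7422
V0=10.3305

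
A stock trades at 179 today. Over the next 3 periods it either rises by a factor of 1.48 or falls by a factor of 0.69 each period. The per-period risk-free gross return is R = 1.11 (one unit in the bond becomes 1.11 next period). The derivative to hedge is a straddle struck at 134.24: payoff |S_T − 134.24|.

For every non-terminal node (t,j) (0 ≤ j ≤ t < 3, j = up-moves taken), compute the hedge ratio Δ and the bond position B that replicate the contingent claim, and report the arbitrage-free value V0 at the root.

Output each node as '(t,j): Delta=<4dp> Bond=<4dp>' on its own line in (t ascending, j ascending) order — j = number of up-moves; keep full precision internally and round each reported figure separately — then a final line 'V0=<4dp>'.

No-arbitrage ⇒ martingale measure with p* = (R−d)/(u−d) = 0.5316.
Payoff layer (t=3): V(3,0)=75.4369, V(3,1)=8.1116, V(3,2)=136.2963, V(3,3)=446.0408
Node (2,0) S=85.2219: V=(p*·8.1116+(1−p*)·75.4369)/1.11=35.7150; Δ=(8.1116−75.4369)/(126.1284−58.8031)=-1.0000; B=V−Δ·S=120.9369
Node (2,1) S=182.7948: V=(p*·136.2963+(1−p*)·8.1116)/1.11=68.7031; Δ=(136.2963−8.1116)/(270.5363−126.1284)=0.8877; B=V−Δ·S=-93.5560
Node (2,2) S=392.0816: V=(p*·446.0408+(1−p*)·136.2963)/1.11=271.1447; Δ=(446.0408−136.2963)/(580.2808−270.5363)=1.0000; B=V−Δ·S=-120.9369
Node (1,0) S=123.5100: V=(p*·68.7031+(1−p*)·35.7150)/1.11=47.9757; Δ=(68.7031−35.7150)/(182.7948−85.2219)=0.3381; B=V−Δ·S=6.2186
Node (1,1) S=264.9200: V=(p*·271.1447+(1−p*)·68.7031)/1.11=158.8561; Δ=(271.1447−68.7031)/(392.0816−182.7948)=0.9673; B=V−Δ·S=-97.3991
Node (0,0) S=179.0000: V=(p*·158.8561+(1−p*)·47.9757)/1.11=96.3286; Δ=(158.8561−47.9757)/(264.9200−123.5100)=0.7841; B=V−Δ·S=-44.0264
Self-financing check: at every node Δ·S+B equals the discounted successor values.

(0,0): Delta=0.7841 Bond=-44.0264
(1,0): Delta=0.3381 Bond=6.2186
(1,1): Delta=0.9673 Bond=-97.3991
(2,0): Delta=-1.0000 Bond=120.9369
(2,1): Delta=0.8877 Bond=-93.5560
(2,2): Delta=1.0000 Bond=-120.9369
V0=96.3286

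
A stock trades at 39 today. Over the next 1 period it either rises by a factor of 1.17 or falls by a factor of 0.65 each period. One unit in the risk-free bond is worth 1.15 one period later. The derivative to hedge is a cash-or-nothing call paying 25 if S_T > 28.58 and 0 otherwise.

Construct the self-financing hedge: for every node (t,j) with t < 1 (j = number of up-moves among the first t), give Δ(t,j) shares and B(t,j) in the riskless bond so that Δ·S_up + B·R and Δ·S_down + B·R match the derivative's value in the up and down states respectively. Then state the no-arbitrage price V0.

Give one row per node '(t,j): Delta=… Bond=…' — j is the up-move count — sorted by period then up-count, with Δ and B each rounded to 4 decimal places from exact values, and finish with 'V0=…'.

Since d<R<u, set p* = (R−d)/(u−d) = 0.9615; price each node as the discounted p*-expectation of its children.
Payoff layer (t=1): V(1,0)=0.0000, V(1,1)=25.0000
Node (0,0) S=39.0000: V=(p*·25.0000+(1−p*)·0.0000)/1.15=20.9030; Δ=(25.0000−0.0000)/(45.6300−25.3500)=1.2327; B=V−Δ·S=-27.1739
Self-financing check: at every node Δ·S+B equals the discounted successor values.

(0,0): Delta=1.2327 Bond=-27.1739
V0=20.9030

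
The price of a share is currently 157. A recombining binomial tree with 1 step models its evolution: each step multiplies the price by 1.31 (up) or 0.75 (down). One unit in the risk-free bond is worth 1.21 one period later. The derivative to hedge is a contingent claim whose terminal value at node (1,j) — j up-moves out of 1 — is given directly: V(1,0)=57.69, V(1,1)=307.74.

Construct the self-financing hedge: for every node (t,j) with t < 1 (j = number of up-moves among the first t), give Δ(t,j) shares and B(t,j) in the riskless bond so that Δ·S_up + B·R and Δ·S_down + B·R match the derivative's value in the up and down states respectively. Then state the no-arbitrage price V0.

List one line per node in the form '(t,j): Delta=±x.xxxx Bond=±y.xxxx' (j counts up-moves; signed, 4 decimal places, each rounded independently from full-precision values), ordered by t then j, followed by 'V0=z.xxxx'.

The replicating-portfolio and risk-neutral prices coincide; use p* = (1.21−0.75)/(1.31−0.75) = 0.8214 for the latter.
Terminal payoffs: V(1,0)=57.6900, V(1,1)=307.7400
  t=0,j=0: stock 157.0000 → up 205.6700 (V=307.7400), down 117.7500 (V=57.6900). Price 217.4283; hedge Δ=2.8441, bond B=-229.0896.
Check: Δ(0,0)·S0 + B(0,0) = 217.4283 = V0.

(0,0): Delta=2.8441 Bond=-229.0896
V0=217.4283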